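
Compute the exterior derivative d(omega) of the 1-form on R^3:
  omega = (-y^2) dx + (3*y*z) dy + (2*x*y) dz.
d(omega) = (2*y) dx ∧ dy + (2*y) dx ∧ dz + (2*x - 3*y) dy ∧ dz

For a 1-form omega = sum_i f_i dx_i, the exterior derivative is
  d(omega) = sum_{i < j} (∂f_j/∂x_i - ∂f_i/∂x_j) dx_i ∧ dx_j.
  coefficient of dx ∧ dy: ∂f_2/∂x - ∂f_1/∂y = ∂(3*y*z)/∂x - ∂(-y^2)/∂y = 2*y
  coefficient of dx ∧ dz: ∂f_3/∂x - ∂f_1/∂z = ∂(2*x*y)/∂x - ∂(-y^2)/∂z = 2*y
  coefficient of dy ∧ dz: ∂f_3/∂y - ∂f_2/∂z = ∂(2*x*y)/∂y - ∂(3*y*z)/∂z = 2*x - 3*y
Assembling: d(omega) = (2*y) dx ∧ dy + (2*y) dx ∧ dz + (2*x - 3*y) dy ∧ dz.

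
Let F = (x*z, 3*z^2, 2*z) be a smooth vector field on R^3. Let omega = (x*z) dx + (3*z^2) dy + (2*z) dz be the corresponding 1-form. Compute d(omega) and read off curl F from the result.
d(omega) = (-6*z) dy ∧ dz + (x) dz ∧ dx + (0) dx ∧ dy; curl F = (-6*z, x, 0)

d omega = sum_{i<j} (∂f_j/∂x_i - ∂f_i/∂x_j) dx_i ∧ dx_j. Under the identification (dy ∧ dz, dz ∧ dx, dx ∧ dy) ↔ (e_x, e_y, e_z), the coefficients are exactly the components of curl F. Compute:
  ∂R/∂y - ∂Q/∂z = (0) - (6*z) = -6*z
  ∂P/∂z - ∂R/∂x = (x) - (0) = x
  ∂Q/∂x - ∂P/∂y = (0) - (0) = 0.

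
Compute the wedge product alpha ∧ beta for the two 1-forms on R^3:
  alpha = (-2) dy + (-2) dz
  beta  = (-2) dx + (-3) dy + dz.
alpha ∧ beta = (-4) dx ∧ dy + (-8) dy ∧ dz + (-4) dx ∧ dz

Distribute the wedge, using dx_i ∧ dx_j = -dx_j ∧ dx_i and dx_i ∧ dx_i = 0. For each pair (i, j) with i < j, the coefficient of dx_i ∧ dx_j in alpha ∧ beta is (alpha_i * beta_j - alpha_j * beta_i). Collecting: alpha ∧ beta = (-4) dx ∧ dy + (-8) dy ∧ dz + (-4) dx ∧ dz.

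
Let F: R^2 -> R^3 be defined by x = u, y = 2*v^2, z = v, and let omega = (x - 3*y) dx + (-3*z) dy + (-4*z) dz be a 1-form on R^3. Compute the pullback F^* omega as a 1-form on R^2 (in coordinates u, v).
F^* omega = (u - 6*v^2) du + (4*v*(-3*v - 1)) dv

Using F^*(f dg) = (f ∘ F) d(g ∘ F), substitute each coordinate x_i by F_i(u, v) in f_i, and replace dx_i by d F_i = (∂F_i/∂u) du + (∂F_i/∂v) dv.
  For the x component: f_1(F) = u - 6*v^2; d F_1 = (1) du + (0) dv
  For the y component: f_2(F) = -3*v; d F_2 = (0) du + (4*v) dv
  For the z component: f_3(F) = -4*v; d F_3 = (0) du + (1) dv
Combining and collecting du, dv coefficients:
  coeff of du: u - 6*v^2
  coeff of dv: 4*v*(-3*v - 1)
F^* omega = (u - 6*v^2) du + (4*v*(-3*v - 1)) dv.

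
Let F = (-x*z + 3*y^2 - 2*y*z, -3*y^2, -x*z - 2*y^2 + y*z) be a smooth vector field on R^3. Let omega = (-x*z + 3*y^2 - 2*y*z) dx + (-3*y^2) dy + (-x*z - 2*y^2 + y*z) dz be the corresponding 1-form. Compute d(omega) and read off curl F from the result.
d(omega) = (-4*y + z) dy ∧ dz + (-x - 2*y + z) dz ∧ dx + (-6*y + 2*z) dx ∧ dy; curl F = (-4*y + z, -x - 2*y + z, -6*y + 2*z)

d omega = sum_{i<j} (∂f_j/∂x_i - ∂f_i/∂x_j) dx_i ∧ dx_j. Under the identification (dy ∧ dz, dz ∧ dx, dx ∧ dy) ↔ (e_x, e_y, e_z), the coefficients are exactly the components of curl F. Compute:
  ∂R/∂y - ∂Q/∂z = (-4*y + z) - (0) = -4*y + z
  ∂P/∂z - ∂R/∂x = (-x - 2*y) - (-z) = -x - 2*y + z
  ∂Q/∂x - ∂P/∂y = (0) - (6*y - 2*z) = -6*y + 2*z.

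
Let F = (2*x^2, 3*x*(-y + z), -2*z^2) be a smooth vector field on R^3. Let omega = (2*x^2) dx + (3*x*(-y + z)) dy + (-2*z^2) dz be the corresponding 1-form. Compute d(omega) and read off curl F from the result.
d(omega) = (-3*x) dy ∧ dz + (0) dz ∧ dx + (-3*y + 3*z) dx ∧ dy; curl F = (-3*x, 0, -3*y + 3*z)

d omega = sum_{i<j} (∂f_j/∂x_i - ∂f_i/∂x_j) dx_i ∧ dx_j. Under the identification (dy ∧ dz, dz ∧ dx, dx ∧ dy) ↔ (e_x, e_y, e_z), the coefficients are exactly the components of curl F. Compute:
  ∂R/∂y - ∂Q/∂z = (0) - (3*x) = -3*x
  ∂P/∂z - ∂R/∂x = (0) - (0) = 0
  ∂Q/∂x - ∂P/∂y = (-3*y + 3*z) - (0) = -3*y + 3*z.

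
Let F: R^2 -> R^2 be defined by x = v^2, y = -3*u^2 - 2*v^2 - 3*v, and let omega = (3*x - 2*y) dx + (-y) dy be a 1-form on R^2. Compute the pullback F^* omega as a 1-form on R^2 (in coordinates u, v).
F^* omega = (6*u*(-3*u^2 - 2*v^2 - 3*v)) du + (-9*u^2 + 6*v^3 - 6*v^2 - 9*v) dv

Using F^*(f dg) = (f ∘ F) d(g ∘ F), substitute each coordinate x_i by F_i(u, v) in f_i, and replace dx_i by d F_i = (∂F_i/∂u) du + (∂F_i/∂v) dv.
  For the x component: f_1(F) = 6*u^2 + 7*v^2 + 6*v; d F_1 = (0) du + (2*v) dv
  For the y component: f_2(F) = 3*u^2 + 2*v^2 + 3*v; d F_2 = (-6*u) du + (-4*v - 3) dv
Combining and collecting du, dv coefficients:
  coeff of du: 6*u*(-3*u^2 - 2*v^2 - 3*v)
  coeff of dv: -9*u^2 + 6*v^3 - 6*v^2 - 9*v
F^* omega = (6*u*(-3*u^2 - 2*v^2 - 3*v)) du + (-9*u^2 + 6*v^3 - 6*v^2 - 9*v) dv.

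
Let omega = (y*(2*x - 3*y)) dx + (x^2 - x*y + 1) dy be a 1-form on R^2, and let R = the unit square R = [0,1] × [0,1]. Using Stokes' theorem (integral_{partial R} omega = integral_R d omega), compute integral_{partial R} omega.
integral_(partial R) omega = 5/2

Stokes: integral_partial_R omega = integral_R d omega with d omega = (∂Q/∂x - ∂P/∂y) dx ∧ dy.
  ∂Q/∂x = 2*x - y
  ∂P/∂y = 2*x - 6*y
  integrand = ∂Q/∂x - ∂P/∂y = 5*y.
Integrating over R: integral_0^1 integral_0^1 (5*y) dx dy = 5/2.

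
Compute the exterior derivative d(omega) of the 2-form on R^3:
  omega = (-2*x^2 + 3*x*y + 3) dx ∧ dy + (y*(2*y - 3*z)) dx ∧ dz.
d(omega) = (-4*y + 3*z) dx ∧ dy ∧ dz

For a 2-form omega = sum_{i<j} g_{ij} dx_i ∧ dx_j, the exterior derivative is
  d(omega) = sum_{i<j} d(g_{ij}) ∧ dx_i ∧ dx_j = sum_{i<j, k} (∂g_{ij}/∂x_k) dx_k ∧ dx_i ∧ dx_j.
Expand each term, using dx_k ∧ dx_i ∧ dx_j = sgn(permutation) dx_{(a)} ∧ dx_{(b)} ∧ dx_{(c)} with (a < b < c) sorted:
  d(y*(2*y - 3*z)) includes (∂/∂y)(y*(2*y - 3*z)) dy = (4*y - 3*z) dy, which multiplied by dx ∧ dz gives (-4*y + 3*z) dx ∧ dy ∧ dz
Collecting like 3-forms: d(omega) = (-4*y + 3*z) dx ∧ dy ∧ dz.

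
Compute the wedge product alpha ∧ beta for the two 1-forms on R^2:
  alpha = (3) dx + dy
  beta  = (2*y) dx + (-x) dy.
alpha ∧ beta = (-3*x - 2*y) dx ∧ dy

Distribute the wedge, using dx_i ∧ dx_j = -dx_j ∧ dx_i and dx_i ∧ dx_i = 0. For each pair (i, j) with i < j, the coefficient of dx_i ∧ dx_j in alpha ∧ beta is (alpha_i * beta_j - alpha_j * beta_i). Collecting: alpha ∧ beta = (-3*x - 2*y) dx ∧ dy.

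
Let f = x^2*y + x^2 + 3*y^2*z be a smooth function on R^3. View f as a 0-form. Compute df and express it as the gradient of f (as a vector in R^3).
df = (2*x*(y + 1)) dx + (x^2 + 6*y*z) dy + (3*y^2) dz; grad f = (2*x*(y + 1), x^2 + 6*y*z, 3*y^2)

For a 0-form f, d f = (∂f/∂x) dx + (∂f/∂y) dy + (∂f/∂z) dz. The components of the vector representation are exactly the entries of grad f in Cartesian coordinates:
  ∂f/∂x = 2*x*(y + 1)
  ∂f/∂y = x^2 + 6*y*z
  ∂f/∂z = 3*y^2.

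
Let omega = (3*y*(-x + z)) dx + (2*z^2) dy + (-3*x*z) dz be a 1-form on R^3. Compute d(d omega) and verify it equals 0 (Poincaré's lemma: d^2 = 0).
d(d omega) = 0

Step 1: d omega = sum_{i<j} (∂f_j/∂x_i - ∂f_i/∂x_j) dx_i ∧ dx_j:
  coeff of dx ∧ dy: 3*x - 3*z
  coeff of dx ∧ dz: -3*y - 3*z
  coeff of dy ∧ dz: -4*z
Step 2: Apply d again to each 2-form coefficient. The only possible 3-form in R^3 is dx ∧ dy ∧ dz, with coefficient
  ∂(coeff of dy∧dz)/∂x - ∂(coeff of dx∧dz)/∂y + ∂(coeff of dx∧dy)/∂z
  = ∂/∂x (-4*z) - ∂/∂y (-3*y - 3*z) + ∂/∂z (3*x - 3*z).
Each of these terms simplifies to sums of mixed partials that cancel in pairs. The result is 0 (by equality of mixed partials for smooth functions — Schwarz / Clairaut).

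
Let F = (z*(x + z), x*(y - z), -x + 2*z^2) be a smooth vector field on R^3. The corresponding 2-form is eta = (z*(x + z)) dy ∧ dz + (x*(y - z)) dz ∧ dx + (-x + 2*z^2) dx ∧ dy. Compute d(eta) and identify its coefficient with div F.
d(eta) = (x + 5*z) dx ∧ dy ∧ dz; div F = x + 5*z

For a 2-form in R^3 of the form above, applying d gives a 3-form with coefficient ∂P/∂x + ∂Q/∂y + ∂R/∂z:
  ∂P/∂x = z
  ∂Q/∂y = x
  ∂R/∂z = 4*z
Sum = x + 5*z, which is exactly div F.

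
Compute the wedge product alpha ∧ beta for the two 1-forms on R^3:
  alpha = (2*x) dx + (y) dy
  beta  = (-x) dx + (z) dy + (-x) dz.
alpha ∧ beta = (x*(y + 2*z)) dx ∧ dy + (-2*x^2) dx ∧ dz + (-x*y) dy ∧ dz

Distribute the wedge, using dx_i ∧ dx_j = -dx_j ∧ dx_i and dx_i ∧ dx_i = 0. For each pair (i, j) with i < j, the coefficient of dx_i ∧ dx_j in alpha ∧ beta is (alpha_i * beta_j - alpha_j * beta_i). Collecting: alpha ∧ beta = (x*(y + 2*z)) dx ∧ dy + (-2*x^2) dx ∧ dz + (-x*y) dy ∧ dz.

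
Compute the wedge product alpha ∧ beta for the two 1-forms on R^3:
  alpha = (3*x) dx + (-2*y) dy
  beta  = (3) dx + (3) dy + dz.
alpha ∧ beta = (9*x + 6*y) dx ∧ dy + (3*x) dx ∧ dz + (-2*y) dy ∧ dz

Distribute the wedge, using dx_i ∧ dx_j = -dx_j ∧ dx_i and dx_i ∧ dx_i = 0. For each pair (i, j) with i < j, the coefficient of dx_i ∧ dx_j in alpha ∧ beta is (alpha_i * beta_j - alpha_j * beta_i). Collecting: alpha ∧ beta = (9*x + 6*y) dx ∧ dy + (3*x) dx ∧ dz + (-2*y) dy ∧ dz.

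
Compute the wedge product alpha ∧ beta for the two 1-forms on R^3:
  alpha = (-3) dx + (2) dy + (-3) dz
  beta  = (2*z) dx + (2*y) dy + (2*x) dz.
alpha ∧ beta = (-6*y - 4*z) dx ∧ dy + (-6*x + 6*z) dx ∧ dz + (4*x + 6*y) dy ∧ dz

Distribute the wedge, using dx_i ∧ dx_j = -dx_j ∧ dx_i and dx_i ∧ dx_i = 0. For each pair (i, j) with i < j, the coefficient of dx_i ∧ dx_j in alpha ∧ beta is (alpha_i * beta_j - alpha_j * beta_i). Collecting: alpha ∧ beta = (-6*y - 4*z) dx ∧ dy + (-6*x + 6*z) dx ∧ dz + (4*x + 6*y) dy ∧ dz.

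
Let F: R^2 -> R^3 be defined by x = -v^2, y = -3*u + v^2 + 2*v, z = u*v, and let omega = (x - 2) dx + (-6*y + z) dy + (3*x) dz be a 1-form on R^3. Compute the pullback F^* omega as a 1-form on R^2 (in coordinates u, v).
F^* omega = (-3*u*v - 54*u - 3*v^3 + 18*v^2 + 36*v) du + (-u*v^2 + 38*u*v + 36*u - 10*v^3 - 36*v^2 - 20*v) dv

Using F^*(f dg) = (f ∘ F) d(g ∘ F), substitute each coordinate x_i by F_i(u, v) in f_i, and replace dx_i by d F_i = (∂F_i/∂u) du + (∂F_i/∂v) dv.
  For the x component: f_1(F) = -v^2 - 2; d F_1 = (0) du + (-2*v) dv
  For the y component: f_2(F) = u*v + 18*u - 6*v^2 - 12*v; d F_2 = (-3) du + (2*v + 2) dv
  For the z component: f_3(F) = -3*v^2; d F_3 = (v) du + (u) dv
Combining and collecting du, dv coefficients:
  coeff of du: -3*u*v - 54*u - 3*v^3 + 18*v^2 + 36*v
  coeff of dv: -u*v^2 + 38*u*v + 36*u - 10*v^3 - 36*v^2 - 20*v
F^* omega = (-3*u*v - 54*u - 3*v^3 + 18*v^2 + 36*v) du + (-u*v^2 + 38*u*v + 36*u - 10*v^3 - 36*v^2 - 20*v) dv.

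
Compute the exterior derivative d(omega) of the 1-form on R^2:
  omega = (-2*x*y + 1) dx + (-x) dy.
d(omega) = (2*x - 1) dx ∧ dy

For a 1-form omega = sum_i f_i dx_i, the exterior derivative is
  d(omega) = sum_{i < j} (∂f_j/∂x_i - ∂f_i/∂x_j) dx_i ∧ dx_j.
  coefficient of dx ∧ dy: ∂f_2/∂x - ∂f_1/∂y = ∂(-x)/∂x - ∂(-2*x*y + 1)/∂y = 2*x - 1
Assembling: d(omega) = (2*x - 1) dx ∧ dy.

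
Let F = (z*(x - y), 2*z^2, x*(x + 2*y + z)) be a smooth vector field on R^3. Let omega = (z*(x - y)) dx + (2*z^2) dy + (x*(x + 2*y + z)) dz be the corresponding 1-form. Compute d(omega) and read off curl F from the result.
d(omega) = (2*x - 4*z) dy ∧ dz + (-x - 3*y - z) dz ∧ dx + (z) dx ∧ dy; curl F = (2*x - 4*z, -x - 3*y - z, z)

d omega = sum_{i<j} (∂f_j/∂x_i - ∂f_i/∂x_j) dx_i ∧ dx_j. Under the identification (dy ∧ dz, dz ∧ dx, dx ∧ dy) ↔ (e_x, e_y, e_z), the coefficients are exactly the components of curl F. Compute:
  ∂R/∂y - ∂Q/∂z = (2*x) - (4*z) = 2*x - 4*z
  ∂P/∂z - ∂R/∂x = (x - y) - (2*x + 2*y + z) = -x - 3*y - z
  ∂Q/∂x - ∂P/∂y = (0) - (-z) = z.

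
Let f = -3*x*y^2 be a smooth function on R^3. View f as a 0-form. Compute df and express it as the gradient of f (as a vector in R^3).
df = (-3*y^2) dx + (-6*x*y) dy + (0) dz; grad f = (-3*y^2, -6*x*y, 0)

For a 0-form f, d f = (∂f/∂x) dx + (∂f/∂y) dy + (∂f/∂z) dz. The components of the vector representation are exactly the entries of grad f in Cartesian coordinates:
  ∂f/∂x = -3*y^2
  ∂f/∂y = -6*x*y
  ∂f/∂z = 0.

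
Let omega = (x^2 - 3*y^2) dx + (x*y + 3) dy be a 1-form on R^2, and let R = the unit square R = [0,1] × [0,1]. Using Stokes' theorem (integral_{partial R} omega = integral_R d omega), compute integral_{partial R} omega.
integral_(partial R) omega = 7/2

Stokes: integral_partial_R omega = integral_R d omega with d omega = (∂Q/∂x - ∂P/∂y) dx ∧ dy.
  ∂Q/∂x = y
  ∂P/∂y = -6*y
  integrand = ∂Q/∂x - ∂P/∂y = 7*y.
Integrating over R: integral_0^1 integral_0^1 (7*y) dx dy = 7/2.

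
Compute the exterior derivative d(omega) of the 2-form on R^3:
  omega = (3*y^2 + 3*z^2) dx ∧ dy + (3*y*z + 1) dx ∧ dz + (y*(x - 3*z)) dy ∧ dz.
d(omega) = (y + 3*z) dx ∧ dy ∧ dz

For a 2-form omega = sum_{i<j} g_{ij} dx_i ∧ dx_j, the exterior derivative is
  d(omega) = sum_{i<j} d(g_{ij}) ∧ dx_i ∧ dx_j = sum_{i<j, k} (∂g_{ij}/∂x_k) dx_k ∧ dx_i ∧ dx_j.
Expand each term, using dx_k ∧ dx_i ∧ dx_j = sgn(permutation) dx_{(a)} ∧ dx_{(b)} ∧ dx_{(c)} with (a < b < c) sorted:
  d(3*y^2 + 3*z^2) includes (∂/∂z)(3*y^2 + 3*z^2) dz = (6*z) dz, which multiplied by dx ∧ dy gives (6*z) dx ∧ dy ∧ dz
  d(3*y*z + 1) includes (∂/∂y)(3*y*z + 1) dy = (3*z) dy, which multiplied by dx ∧ dz gives (-3*z) dx ∧ dy ∧ dz
  d(y*(x - 3*z)) includes (∂/∂x)(y*(x - 3*z)) dx = (y) dx, which multiplied by dy ∧ dz gives (y) dx ∧ dy ∧ dz
Collecting like 3-forms: d(omega) = (y + 3*z) dx ∧ dy ∧ dz.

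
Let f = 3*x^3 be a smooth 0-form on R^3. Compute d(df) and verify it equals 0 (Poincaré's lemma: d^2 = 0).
d(df) = 0

Step 1: df = sum_i (∂f/∂x_i) dx_i = (9*x^2) dx + (0) dy + (0) dz.
Step 2: Apply d again. Using the 1-form formula, the coefficient of dx ∧ dy in d(df) is ∂^2 f/∂x ∂y - ∂^2 f/∂y ∂x = (0) - (0) = 0 (equality of mixed partials for smooth f).
Similarly for dx ∧ dz and dy ∧ dz — all coefficients vanish. So d(df) = 0.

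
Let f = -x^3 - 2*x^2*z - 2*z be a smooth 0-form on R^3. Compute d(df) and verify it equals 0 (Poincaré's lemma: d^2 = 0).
d(df) = 0

Step 1: df = sum_i (∂f/∂x_i) dx_i = (x*(-3*x - 4*z)) dx + (0) dy + (-2*x^2 - 2) dz.
Step 2: Apply d again. Using the 1-form formula, the coefficient of dx ∧ dy in d(df) is ∂^2 f/∂x ∂y - ∂^2 f/∂y ∂x = (0) - (0) = 0 (equality of mixed partials for smooth f).
Similarly for dx ∧ dz and dy ∧ dz — all coefficients vanish. So d(df) = 0.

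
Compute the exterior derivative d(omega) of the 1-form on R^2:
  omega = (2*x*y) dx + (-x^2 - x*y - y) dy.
d(omega) = (-4*x - y) dx ∧ dy

For a 1-form omega = sum_i f_i dx_i, the exterior derivative is
  d(omega) = sum_{i < j} (∂f_j/∂x_i - ∂f_i/∂x_j) dx_i ∧ dx_j.
  coefficient of dx ∧ dy: ∂f_2/∂x - ∂f_1/∂y = ∂(-x^2 - x*y - y)/∂x - ∂(2*x*y)/∂y = -4*x - y
Assembling: d(omega) = (-4*x - y) dx ∧ dy.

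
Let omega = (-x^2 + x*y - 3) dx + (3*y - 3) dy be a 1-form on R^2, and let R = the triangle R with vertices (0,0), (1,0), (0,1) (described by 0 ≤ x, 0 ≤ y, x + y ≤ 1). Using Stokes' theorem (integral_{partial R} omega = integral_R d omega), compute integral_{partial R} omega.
integral_(partial R) omega = -1/6

Stokes: integral_partial_R omega = integral_R d omega with d omega = (∂Q/∂x - ∂P/∂y) dx ∧ dy.
  ∂Q/∂x = 0
  ∂P/∂y = x
  integrand = ∂Q/∂x - ∂P/∂y = -x.
Integrating over R: integral_0^1 integral_0^{1-x} (-x) dy dx = -1/6.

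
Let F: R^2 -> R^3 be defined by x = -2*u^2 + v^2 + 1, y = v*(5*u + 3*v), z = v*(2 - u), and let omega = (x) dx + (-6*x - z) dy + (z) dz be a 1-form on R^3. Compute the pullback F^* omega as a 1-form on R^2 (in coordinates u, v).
F^* omega = (8*u^3 + 60*u^2*v + 2*u*v^2 - 4*u - 30*v^3 - 12*v^2 - 30*v) du + (60*u^3 + 74*u^2*v - 24*u*v^2 - 14*u*v - 30*u - 34*v^3 - 12*v^2 - 30*v) dv

Using F^*(f dg) = (f ∘ F) d(g ∘ F), substitute each coordinate x_i by F_i(u, v) in f_i, and replace dx_i by d F_i = (∂F_i/∂u) du + (∂F_i/∂v) dv.
  For the x component: f_1(F) = -2*u^2 + v^2 + 1; d F_1 = (-4*u) du + (2*v) dv
  For the y component: f_2(F) = 12*u^2 + u*v - 6*v^2 - 2*v - 6; d F_2 = (5*v) du + (5*u + 6*v) dv
  For the z component: f_3(F) = v*(2 - u); d F_3 = (-v) du + (2 - u) dv
Combining and collecting du, dv coefficients:
  coeff of du: 8*u^3 + 60*u^2*v + 2*u*v^2 - 4*u - 30*v^3 - 12*v^2 - 30*v
  coeff of dv: 60*u^3 + 74*u^2*v - 24*u*v^2 - 14*u*v - 30*u - 34*v^3 - 12*v^2 - 30*v
F^* omega = (8*u^3 + 60*u^2*v + 2*u*v^2 - 4*u - 30*v^3 - 12*v^2 - 30*v) du + (60*u^3 + 74*u^2*v - 24*u*v^2 - 14*u*v - 30*u - 34*v^3 - 12*v^2 - 30*v) dv.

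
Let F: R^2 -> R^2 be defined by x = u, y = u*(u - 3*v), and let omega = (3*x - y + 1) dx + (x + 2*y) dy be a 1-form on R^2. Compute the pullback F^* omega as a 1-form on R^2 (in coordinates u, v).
F^* omega = (4*u^3 - 18*u^2*v + u^2 + 18*u*v^2 + 3*u + 1) du + (u^2*(-6*u + 18*v - 3)) dv

Using F^*(f dg) = (f ∘ F) d(g ∘ F), substitute each coordinate x_i by F_i(u, v) in f_i, and replace dx_i by d F_i = (∂F_i/∂u) du + (∂F_i/∂v) dv.
  For the x component: f_1(F) = -u^2 + 3*u*v + 3*u + 1; d F_1 = (1) du + (0) dv
  For the y component: f_2(F) = u*(2*u - 6*v + 1); d F_2 = (2*u - 3*v) du + (-3*u) dv
Combining and collecting du, dv coefficients:
  coeff of du: 4*u^3 - 18*u^2*v + u^2 + 18*u*v^2 + 3*u + 1
  coeff of dv: u^2*(-6*u + 18*v - 3)
F^* omega = (4*u^3 - 18*u^2*v + u^2 + 18*u*v^2 + 3*u + 1) du + (u^2*(-6*u + 18*v - 3)) dv.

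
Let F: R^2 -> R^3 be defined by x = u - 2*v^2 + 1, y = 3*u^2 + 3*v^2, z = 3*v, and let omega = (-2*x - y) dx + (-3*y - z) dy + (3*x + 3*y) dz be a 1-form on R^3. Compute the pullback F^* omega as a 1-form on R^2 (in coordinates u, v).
F^* omega = (-54*u^3 - 3*u^2 - 54*u*v^2 - 18*u*v - 2*u + v^2 - 2) du + (-42*u^2*v + 27*u^2 + 8*u*v + 9*u - 58*v^3 - 9*v^2 + 8*v + 9) dv

Using F^*(f dg) = (f ∘ F) d(g ∘ F), substitute each coordinate x_i by F_i(u, v) in f_i, and replace dx_i by d F_i = (∂F_i/∂u) du + (∂F_i/∂v) dv.
  For the x component: f_1(F) = -3*u^2 - 2*u + v^2 - 2; d F_1 = (1) du + (-4*v) dv
  For the y component: f_2(F) = -9*u^2 - 9*v^2 - 3*v; d F_2 = (6*u) du + (6*v) dv
  For the z component: f_3(F) = 9*u^2 + 3*u + 3*v^2 + 3; d F_3 = (0) du + (3) dv
Combining and collecting du, dv coefficients:
  coeff of du: -54*u^3 - 3*u^2 - 54*u*v^2 - 18*u*v - 2*u + v^2 - 2
  coeff of dv: -42*u^2*v + 27*u^2 + 8*u*v + 9*u - 58*v^3 - 9*v^2 + 8*v + 9
F^* omega = (-54*u^3 - 3*u^2 - 54*u*v^2 - 18*u*v - 2*u + v^2 - 2) du + (-42*u^2*v + 27*u^2 + 8*u*v + 9*u - 58*v^3 - 9*v^2 + 8*v + 9) dv.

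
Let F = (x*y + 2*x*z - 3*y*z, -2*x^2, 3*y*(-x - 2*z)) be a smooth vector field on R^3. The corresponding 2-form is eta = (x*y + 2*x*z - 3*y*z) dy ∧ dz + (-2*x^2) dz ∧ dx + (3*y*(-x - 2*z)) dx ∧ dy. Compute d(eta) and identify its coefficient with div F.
d(eta) = (-5*y + 2*z) dx ∧ dy ∧ dz; div F = -5*y + 2*z

For a 2-form in R^3 of the form above, applying d gives a 3-form with coefficient ∂P/∂x + ∂Q/∂y + ∂R/∂z:
  ∂P/∂x = y + 2*z
  ∂Q/∂y = 0
  ∂R/∂z = -6*y
Sum = -5*y + 2*z, which is exactly div F.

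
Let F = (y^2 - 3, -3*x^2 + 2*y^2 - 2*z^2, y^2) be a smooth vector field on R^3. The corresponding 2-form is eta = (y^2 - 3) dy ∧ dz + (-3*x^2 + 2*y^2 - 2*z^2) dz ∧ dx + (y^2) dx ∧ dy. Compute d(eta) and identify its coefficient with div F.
d(eta) = (4*y) dx ∧ dy ∧ dz; div F = 4*y

For a 2-form in R^3 of the form above, applying d gives a 3-form with coefficient ∂P/∂x + ∂Q/∂y + ∂R/∂z:
  ∂P/∂x = 0
  ∂Q/∂y = 4*y
  ∂R/∂z = 0
Sum = 4*y, which is exactly div F.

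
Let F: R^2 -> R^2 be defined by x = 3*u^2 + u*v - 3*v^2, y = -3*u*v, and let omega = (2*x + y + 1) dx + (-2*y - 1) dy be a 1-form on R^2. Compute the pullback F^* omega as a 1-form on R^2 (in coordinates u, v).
F^* omega = (36*u^3 - 55*u*v^2 + 6*u - 6*v^3 + 4*v) du + (6*u^3 - 55*u^2*v + 4*u + 36*v^3 - 6*v) dv

Using F^*(f dg) = (f ∘ F) d(g ∘ F), substitute each coordinate x_i by F_i(u, v) in f_i, and replace dx_i by d F_i = (∂F_i/∂u) du + (∂F_i/∂v) dv.
  For the x component: f_1(F) = 6*u^2 - u*v - 6*v^2 + 1; d F_1 = (6*u + v) du + (u - 6*v) dv
  For the y component: f_2(F) = 6*u*v - 1; d F_2 = (-3*v) du + (-3*u) dv
Combining and collecting du, dv coefficients:
  coeff of du: 36*u^3 - 55*u*v^2 + 6*u - 6*v^3 + 4*v
  coeff of dv: 6*u^3 - 55*u^2*v + 4*u + 36*v^3 - 6*v
F^* omega = (36*u^3 - 55*u*v^2 + 6*u - 6*v^3 + 4*v) du + (6*u^3 - 55*u^2*v + 4*u + 36*v^3 - 6*v) dv.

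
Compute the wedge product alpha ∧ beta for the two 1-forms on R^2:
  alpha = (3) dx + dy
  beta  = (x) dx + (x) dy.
alpha ∧ beta = (2*x) dx ∧ dy

Distribute the wedge, using dx_i ∧ dx_j = -dx_j ∧ dx_i and dx_i ∧ dx_i = 0. For each pair (i, j) with i < j, the coefficient of dx_i ∧ dx_j in alpha ∧ beta is (alpha_i * beta_j - alpha_j * beta_i). Collecting: alpha ∧ beta = (2*x) dx ∧ dy.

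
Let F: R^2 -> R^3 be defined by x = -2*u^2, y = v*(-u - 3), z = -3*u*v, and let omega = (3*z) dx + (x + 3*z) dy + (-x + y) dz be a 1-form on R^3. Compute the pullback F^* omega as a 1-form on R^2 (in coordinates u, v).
F^* omega = (v*(32*u^2 + 12*u*v + 9*v)) du + (2*u*(-2*u^2 + 6*u*v + 3*u + 18*v)) dv

Using F^*(f dg) = (f ∘ F) d(g ∘ F), substitute each coordinate x_i by F_i(u, v) in f_i, and replace dx_i by d F_i = (∂F_i/∂u) du + (∂F_i/∂v) dv.
  For the x component: f_1(F) = -9*u*v; d F_1 = (-4*u) du + (0) dv
  For the y component: f_2(F) = u*(-2*u - 9*v); d F_2 = (-v) du + (-u - 3) dv
  For the z component: f_3(F) = 2*u^2 - u*v - 3*v; d F_3 = (-3*v) du + (-3*u) dv
Combining and collecting du, dv coefficients:
  coeff of du: v*(32*u^2 + 12*u*v + 9*v)
  coeff of dv: 2*u*(-2*u^2 + 6*u*v + 3*u + 18*v)
F^* omega = (v*(32*u^2 + 12*u*v + 9*v)) du + (2*u*(-2*u^2 + 6*u*v + 3*u + 18*v)) dv.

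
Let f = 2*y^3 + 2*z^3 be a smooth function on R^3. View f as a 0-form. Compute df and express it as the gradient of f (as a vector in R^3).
df = (0) dx + (6*y^2) dy + (6*z^2) dz; grad f = (0, 6*y^2, 6*z^2)

For a 0-form f, d f = (∂f/∂x) dx + (∂f/∂y) dy + (∂f/∂z) dz. The components of the vector representation are exactly the entries of grad f in Cartesian coordinates:
  ∂f/∂x = 0
  ∂f/∂y = 6*y^2
  ∂f/∂z = 6*z^2.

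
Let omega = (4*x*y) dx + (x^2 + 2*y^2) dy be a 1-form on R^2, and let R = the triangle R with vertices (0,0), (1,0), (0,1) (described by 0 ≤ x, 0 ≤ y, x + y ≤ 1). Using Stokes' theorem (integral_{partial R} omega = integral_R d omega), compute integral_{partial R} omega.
integral_(partial R) omega = -1/3

Stokes: integral_partial_R omega = integral_R d omega with d omega = (∂Q/∂x - ∂P/∂y) dx ∧ dy.
  ∂Q/∂x = 2*x
  ∂P/∂y = 4*x
  integrand = ∂Q/∂x - ∂P/∂y = -2*x.
Integrating over R: integral_0^1 integral_0^{1-x} (-2*x) dy dx = -1/3.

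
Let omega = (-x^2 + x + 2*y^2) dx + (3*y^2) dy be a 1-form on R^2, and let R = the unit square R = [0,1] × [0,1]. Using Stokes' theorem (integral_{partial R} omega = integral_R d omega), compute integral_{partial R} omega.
integral_(partial R) omega = -2

Stokes: integral_partial_R omega = integral_R d omega with d omega = (∂Q/∂x - ∂P/∂y) dx ∧ dy.
  ∂Q/∂x = 0
  ∂P/∂y = 4*y
  integrand = ∂Q/∂x - ∂P/∂y = -4*y.
Integrating over R: integral_0^1 integral_0^1 (-4*y) dx dy = -2.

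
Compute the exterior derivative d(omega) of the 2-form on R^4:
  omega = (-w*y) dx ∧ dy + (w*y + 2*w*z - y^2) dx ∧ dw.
d(omega) = (-w + y) dx ∧ dy ∧ dw + (-2*w) dx ∧ dz ∧ dw

For a 2-form omega = sum_{i<j} g_{ij} dx_i ∧ dx_j, the exterior derivative is
  d(omega) = sum_{i<j} d(g_{ij}) ∧ dx_i ∧ dx_j = sum_{i<j, k} (∂g_{ij}/∂x_k) dx_k ∧ dx_i ∧ dx_j.
Expand each term, using dx_k ∧ dx_i ∧ dx_j = sgn(permutation) dx_{(a)} ∧ dx_{(b)} ∧ dx_{(c)} with (a < b < c) sorted:
  d(-w*y) includes (∂/∂w)(-w*y) dw = (-y) dw, which multiplied by dx ∧ dy gives (-y) dx ∧ dy ∧ dw
  d(w*y + 2*w*z - y^2) includes (∂/∂y)(w*y + 2*w*z - y^2) dy = (w - 2*y) dy, which multiplied by dx ∧ dw gives (-w + 2*y) dx ∧ dy ∧ dw
  d(w*y + 2*w*z - y^2) includes (∂/∂z)(w*y + 2*w*z - y^2) dz = (2*w) dz, which multiplied by dx ∧ dw gives (-2*w) dx ∧ dz ∧ dw
Collecting like 3-forms: d(omega) = (-w + y) dx ∧ dy ∧ dw + (-2*w) dx ∧ dz ∧ dw.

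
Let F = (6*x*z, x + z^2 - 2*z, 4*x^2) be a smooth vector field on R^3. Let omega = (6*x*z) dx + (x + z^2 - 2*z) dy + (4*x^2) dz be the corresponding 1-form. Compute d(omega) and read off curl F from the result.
d(omega) = (2 - 2*z) dy ∧ dz + (-2*x) dz ∧ dx + (1) dx ∧ dy; curl F = (2 - 2*z, -2*x, 1)

d omega = sum_{i<j} (∂f_j/∂x_i - ∂f_i/∂x_j) dx_i ∧ dx_j. Under the identification (dy ∧ dz, dz ∧ dx, dx ∧ dy) ↔ (e_x, e_y, e_z), the coefficients are exactly the components of curl F. Compute:
  ∂R/∂y - ∂Q/∂z = (0) - (2*z - 2) = 2 - 2*z
  ∂P/∂z - ∂R/∂x = (6*x) - (8*x) = -2*x
  ∂Q/∂x - ∂P/∂y = (1) - (0) = 1.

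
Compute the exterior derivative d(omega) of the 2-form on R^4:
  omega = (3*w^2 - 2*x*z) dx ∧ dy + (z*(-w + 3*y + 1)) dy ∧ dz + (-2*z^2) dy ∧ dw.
d(omega) = (-2*x) dx ∧ dy ∧ dz + (6*w) dx ∧ dy ∧ dw + (3*z) dy ∧ dz ∧ dw

For a 2-form omega = sum_{i<j} g_{ij} dx_i ∧ dx_j, the exterior derivative is
  d(omega) = sum_{i<j} d(g_{ij}) ∧ dx_i ∧ dx_j = sum_{i<j, k} (∂g_{ij}/∂x_k) dx_k ∧ dx_i ∧ dx_j.
Expand each term, using dx_k ∧ dx_i ∧ dx_j = sgn(permutation) dx_{(a)} ∧ dx_{(b)} ∧ dx_{(c)} with (a < b < c) sorted:
  d(3*w^2 - 2*x*z) includes (∂/∂z)(3*w^2 - 2*x*z) dz = (-2*x) dz, which multiplied by dx ∧ dy gives (-2*x) dx ∧ dy ∧ dz
  d(3*w^2 - 2*x*z) includes (∂/∂w)(3*w^2 - 2*x*z) dw = (6*w) dw, which multiplied by dx ∧ dy gives (6*w) dx ∧ dy ∧ dw
  d(z*(-w + 3*y + 1)) includes (∂/∂w)(z*(-w + 3*y + 1)) dw = (-z) dw, which multiplied by dy ∧ dz gives (-z) dy ∧ dz ∧ dw
  d(-2*z^2) includes (∂/∂z)(-2*z^2) dz = (-4*z) dz, which multiplied by dy ∧ dw gives (4*z) dy ∧ dz ∧ dw
Collecting like 3-forms: d(omega) = (-2*x) dx ∧ dy ∧ dz + (6*w) dx ∧ dy ∧ dw + (3*z) dy ∧ dz ∧ dw.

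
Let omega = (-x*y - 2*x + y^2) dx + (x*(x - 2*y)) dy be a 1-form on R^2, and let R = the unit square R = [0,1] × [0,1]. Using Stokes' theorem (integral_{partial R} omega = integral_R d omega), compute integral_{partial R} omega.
integral_(partial R) omega = -1/2

Stokes: integral_partial_R omega = integral_R d omega with d omega = (∂Q/∂x - ∂P/∂y) dx ∧ dy.
  ∂Q/∂x = 2*x - 2*y
  ∂P/∂y = -x + 2*y
  integrand = ∂Q/∂x - ∂P/∂y = 3*x - 4*y.
Integrating over R: integral_0^1 integral_0^1 (3*x - 4*y) dx dy = -1/2.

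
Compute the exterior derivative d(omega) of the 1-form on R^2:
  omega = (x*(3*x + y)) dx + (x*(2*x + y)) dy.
d(omega) = (3*x + y) dx ∧ dy

For a 1-form omega = sum_i f_i dx_i, the exterior derivative is
  d(omega) = sum_{i < j} (∂f_j/∂x_i - ∂f_i/∂x_j) dx_i ∧ dx_j.
  coefficient of dx ∧ dy: ∂f_2/∂x - ∂f_1/∂y = ∂(x*(2*x + y))/∂x - ∂(x*(3*x + y))/∂y = 3*x + y
Assembling: d(omega) = (3*x + y) dx ∧ dy.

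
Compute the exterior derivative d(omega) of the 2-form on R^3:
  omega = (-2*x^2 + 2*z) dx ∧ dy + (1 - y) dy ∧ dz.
d(omega) = (2) dx ∧ dy ∧ dz

For a 2-form omega = sum_{i<j} g_{ij} dx_i ∧ dx_j, the exterior derivative is
  d(omega) = sum_{i<j} d(g_{ij}) ∧ dx_i ∧ dx_j = sum_{i<j, k} (∂g_{ij}/∂x_k) dx_k ∧ dx_i ∧ dx_j.
Expand each term, using dx_k ∧ dx_i ∧ dx_j = sgn(permutation) dx_{(a)} ∧ dx_{(b)} ∧ dx_{(c)} with (a < b < c) sorted:
  d(-2*x^2 + 2*z) includes (∂/∂z)(-2*x^2 + 2*z) dz = (2) dz, which multiplied by dx ∧ dy gives (2) dx ∧ dy ∧ dz
Collecting like 3-forms: d(omega) = (2) dx ∧ dy ∧ dz.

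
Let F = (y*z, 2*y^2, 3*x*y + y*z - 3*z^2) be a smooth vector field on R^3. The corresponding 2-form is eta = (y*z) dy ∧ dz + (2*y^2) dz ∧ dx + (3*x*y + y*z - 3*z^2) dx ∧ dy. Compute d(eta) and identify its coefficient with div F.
d(eta) = (5*y - 6*z) dx ∧ dy ∧ dz; div F = 5*y - 6*z

For a 2-form in R^3 of the form above, applying d gives a 3-form with coefficient ∂P/∂x + ∂Q/∂y + ∂R/∂z:
  ∂P/∂x = 0
  ∂Q/∂y = 4*y
  ∂R/∂z = y - 6*z
Sum = 5*y - 6*z, which is exactly div F.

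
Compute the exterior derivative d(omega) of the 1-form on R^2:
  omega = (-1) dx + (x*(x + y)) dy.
d(omega) = (2*x + y) dx ∧ dy

For a 1-form omega = sum_i f_i dx_i, the exterior derivative is
  d(omega) = sum_{i < j} (∂f_j/∂x_i - ∂f_i/∂x_j) dx_i ∧ dx_j.
  coefficient of dx ∧ dy: ∂f_2/∂x - ∂f_1/∂y = ∂(x*(x + y))/∂x - ∂(-1)/∂y = 2*x + y
Assembling: d(omega) = (2*x + y) dx ∧ dy.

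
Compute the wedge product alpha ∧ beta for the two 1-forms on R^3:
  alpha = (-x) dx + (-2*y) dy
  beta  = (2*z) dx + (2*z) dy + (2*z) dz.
alpha ∧ beta = (2*z*(-x + 2*y)) dx ∧ dy + (-2*x*z) dx ∧ dz + (-4*y*z) dy ∧ dz

Distribute the wedge, using dx_i ∧ dx_j = -dx_j ∧ dx_i and dx_i ∧ dx_i = 0. For each pair (i, j) with i < j, the coefficient of dx_i ∧ dx_j in alpha ∧ beta is (alpha_i * beta_j - alpha_j * beta_i). Collecting: alpha ∧ beta = (2*z*(-x + 2*y)) dx ∧ dy + (-2*x*z) dx ∧ dz + (-4*y*z) dy ∧ dz.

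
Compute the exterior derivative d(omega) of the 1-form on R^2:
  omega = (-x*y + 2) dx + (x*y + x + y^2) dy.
d(omega) = (x + y + 1) dx ∧ dy

For a 1-form omega = sum_i f_i dx_i, the exterior derivative is
  d(omega) = sum_{i < j} (∂f_j/∂x_i - ∂f_i/∂x_j) dx_i ∧ dx_j.
  coefficient of dx ∧ dy: ∂f_2/∂x - ∂f_1/∂y = ∂(x*y + x + y^2)/∂x - ∂(-x*y + 2)/∂y = x + y + 1
Assembling: d(omega) = (x + y + 1) dx ∧ dy.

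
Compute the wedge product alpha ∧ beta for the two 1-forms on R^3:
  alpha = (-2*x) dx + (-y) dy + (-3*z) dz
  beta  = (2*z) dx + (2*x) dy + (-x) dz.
alpha ∧ beta = (-4*x^2 + 2*y*z) dx ∧ dy + (2*x^2 + 6*z^2) dx ∧ dz + (x*(y + 6*z)) dy ∧ dz

Distribute the wedge, using dx_i ∧ dx_j = -dx_j ∧ dx_i and dx_i ∧ dx_i = 0. For each pair (i, j) with i < j, the coefficient of dx_i ∧ dx_j in alpha ∧ beta is (alpha_i * beta_j - alpha_j * beta_i). Collecting: alpha ∧ beta = (-4*x^2 + 2*y*z) dx ∧ dy + (2*x^2 + 6*z^2) dx ∧ dz + (x*(y + 6*z)) dy ∧ dz.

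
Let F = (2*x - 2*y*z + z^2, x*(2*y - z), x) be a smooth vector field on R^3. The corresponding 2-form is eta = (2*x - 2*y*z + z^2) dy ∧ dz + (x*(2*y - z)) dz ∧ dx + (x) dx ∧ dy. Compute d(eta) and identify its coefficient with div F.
d(eta) = (2*x + 2) dx ∧ dy ∧ dz; div F = 2*x + 2

For a 2-form in R^3 of the form above, applying d gives a 3-form with coefficient ∂P/∂x + ∂Q/∂y + ∂R/∂z:
  ∂P/∂x = 2
  ∂Q/∂y = 2*x
  ∂R/∂z = 0
Sum = 2*x + 2, which is exactly div F.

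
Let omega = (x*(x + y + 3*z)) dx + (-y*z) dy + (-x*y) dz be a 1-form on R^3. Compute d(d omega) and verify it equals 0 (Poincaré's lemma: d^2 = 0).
d(d omega) = 0

Step 1: d omega = sum_{i<j} (∂f_j/∂x_i - ∂f_i/∂x_j) dx_i ∧ dx_j:
  coeff of dx ∧ dy: -x
  coeff of dx ∧ dz: -3*x - y
  coeff of dy ∧ dz: -x + y
Step 2: Apply d again to each 2-form coefficient. The only possible 3-form in R^3 is dx ∧ dy ∧ dz, with coefficient
  ∂(coeff of dy∧dz)/∂x - ∂(coeff of dx∧dz)/∂y + ∂(coeff of dx∧dy)/∂z
  = ∂/∂x (-x + y) - ∂/∂y (-3*x - y) + ∂/∂z (-x).
Each of these terms simplifies to sums of mixed partials that cancel in pairs. The result is 0 (by equality of mixed partials for smooth functions — Schwarz / Clairaut).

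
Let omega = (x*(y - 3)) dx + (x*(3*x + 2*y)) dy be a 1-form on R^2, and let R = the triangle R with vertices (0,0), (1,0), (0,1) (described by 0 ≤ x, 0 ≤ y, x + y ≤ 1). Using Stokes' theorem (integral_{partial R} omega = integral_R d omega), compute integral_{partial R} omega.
integral_(partial R) omega = 7/6

Stokes: integral_partial_R omega = integral_R d omega with d omega = (∂Q/∂x - ∂P/∂y) dx ∧ dy.
  ∂Q/∂x = 6*x + 2*y
  ∂P/∂y = x
  integrand = ∂Q/∂x - ∂P/∂y = 5*x + 2*y.
Integrating over R: integral_0^1 integral_0^{1-x} (5*x + 2*y) dy dx = 7/6.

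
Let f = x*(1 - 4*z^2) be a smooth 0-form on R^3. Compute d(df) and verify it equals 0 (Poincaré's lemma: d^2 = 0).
d(df) = 0

Step 1: df = sum_i (∂f/∂x_i) dx_i = (1 - 4*z^2) dx + (0) dy + (-8*x*z) dz.
Step 2: Apply d again. Using the 1-form formula, the coefficient of dx ∧ dy in d(df) is ∂^2 f/∂x ∂y - ∂^2 f/∂y ∂x = (0) - (0) = 0 (equality of mixed partials for smooth f).
Similarly for dx ∧ dz and dy ∧ dz — all coefficients vanish. So d(df) = 0.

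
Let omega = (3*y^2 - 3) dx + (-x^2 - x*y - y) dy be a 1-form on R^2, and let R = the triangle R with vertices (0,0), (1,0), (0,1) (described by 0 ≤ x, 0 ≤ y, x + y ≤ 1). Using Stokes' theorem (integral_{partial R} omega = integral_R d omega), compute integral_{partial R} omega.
integral_(partial R) omega = -3/2

Stokes: integral_partial_R omega = integral_R d omega with d omega = (∂Q/∂x - ∂P/∂y) dx ∧ dy.
  ∂Q/∂x = -2*x - y
  ∂P/∂y = 6*y
  integrand = ∂Q/∂x - ∂P/∂y = -2*x - 7*y.
Integrating over R: integral_0^1 integral_0^{1-x} (-2*x - 7*y) dy dx = -3/2.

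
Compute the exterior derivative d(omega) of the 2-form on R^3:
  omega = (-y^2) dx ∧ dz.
d(omega) = (2*y) dx ∧ dy ∧ dz

For a 2-form omega = sum_{i<j} g_{ij} dx_i ∧ dx_j, the exterior derivative is
  d(omega) = sum_{i<j} d(g_{ij}) ∧ dx_i ∧ dx_j = sum_{i<j, k} (∂g_{ij}/∂x_k) dx_k ∧ dx_i ∧ dx_j.
Expand each term, using dx_k ∧ dx_i ∧ dx_j = sgn(permutation) dx_{(a)} ∧ dx_{(b)} ∧ dx_{(c)} with (a < b < c) sorted:
  d(-y^2) includes (∂/∂y)(-y^2) dy = (-2*y) dy, which multiplied by dx ∧ dz gives (2*y) dx ∧ dy ∧ dz
Collecting like 3-forms: d(omega) = (2*y) dx ∧ dy ∧ dz.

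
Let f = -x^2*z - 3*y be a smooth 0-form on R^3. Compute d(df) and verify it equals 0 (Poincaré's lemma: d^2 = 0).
d(df) = 0

Step 1: df = sum_i (∂f/∂x_i) dx_i = (-2*x*z) dx + (-3) dy + (-x^2) dz.
Step 2: Apply d again. Using the 1-form formula, the coefficient of dx ∧ dy in d(df) is ∂^2 f/∂x ∂y - ∂^2 f/∂y ∂x = (0) - (0) = 0 (equality of mixed partials for smooth f).
Similarly for dx ∧ dz and dy ∧ dz — all coefficients vanish. So d(df) = 0.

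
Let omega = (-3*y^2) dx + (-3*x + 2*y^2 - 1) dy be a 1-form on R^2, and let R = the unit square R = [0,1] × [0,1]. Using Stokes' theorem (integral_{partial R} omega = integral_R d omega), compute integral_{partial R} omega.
integral_(partial R) omega = 0

Stokes: integral_partial_R omega = integral_R d omega with d omega = (∂Q/∂x - ∂P/∂y) dx ∧ dy.
  ∂Q/∂x = -3
  ∂P/∂y = -6*y
  integrand = ∂Q/∂x - ∂P/∂y = 6*y - 3.
Integrating over R: integral_0^1 integral_0^1 (6*y - 3) dx dy = 0.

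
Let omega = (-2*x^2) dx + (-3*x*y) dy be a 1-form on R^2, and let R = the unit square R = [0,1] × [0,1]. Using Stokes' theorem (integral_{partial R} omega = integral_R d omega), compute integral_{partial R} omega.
integral_(partial R) omega = -3/2

Stokes: integral_partial_R omega = integral_R d omega with d omega = (∂Q/∂x - ∂P/∂y) dx ∧ dy.
  ∂Q/∂x = -3*y
  ∂P/∂y = 0
  integrand = ∂Q/∂x - ∂P/∂y = -3*y.
Integrating over R: integral_0^1 integral_0^1 (-3*y) dx dy = -3/2.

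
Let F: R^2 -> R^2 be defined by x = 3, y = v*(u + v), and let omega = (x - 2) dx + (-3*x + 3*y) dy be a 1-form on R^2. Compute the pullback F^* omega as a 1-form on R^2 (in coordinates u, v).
F^* omega = (3*v*(u*v + v^2 - 3)) du + (3*u^2*v + 9*u*v^2 - 9*u + 6*v^3 - 18*v) dv

Using F^*(f dg) = (f ∘ F) d(g ∘ F), substitute each coordinate x_i by F_i(u, v) in f_i, and replace dx_i by d F_i = (∂F_i/∂u) du + (∂F_i/∂v) dv.
  For the x component: f_1(F) = 1; d F_1 = (0) du + (0) dv
  For the y component: f_2(F) = 3*u*v + 3*v^2 - 9; d F_2 = (v) du + (u + 2*v) dv
Combining and collecting du, dv coefficients:
  coeff of du: 3*v*(u*v + v^2 - 3)
  coeff of dv: 3*u^2*v + 9*u*v^2 - 9*u + 6*v^3 - 18*v
F^* omega = (3*v*(u*v + v^2 - 3)) du + (3*u^2*v + 9*u*v^2 - 9*u + 6*v^3 - 18*v) dv.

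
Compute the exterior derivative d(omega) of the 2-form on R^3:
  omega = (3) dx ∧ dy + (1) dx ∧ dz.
d(omega) = 0

For a 2-form omega = sum_{i<j} g_{ij} dx_i ∧ dx_j, the exterior derivative is
  d(omega) = sum_{i<j} d(g_{ij}) ∧ dx_i ∧ dx_j = sum_{i<j, k} (∂g_{ij}/∂x_k) dx_k ∧ dx_i ∧ dx_j.
Expand each term, using dx_k ∧ dx_i ∧ dx_j = sgn(permutation) dx_{(a)} ∧ dx_{(b)} ∧ dx_{(c)} with (a < b < c) sorted:

Collecting like 3-forms: d(omega) = 0.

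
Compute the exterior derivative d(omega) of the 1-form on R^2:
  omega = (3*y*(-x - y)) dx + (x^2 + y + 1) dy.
d(omega) = (5*x + 6*y) dx ∧ dy

For a 1-form omega = sum_i f_i dx_i, the exterior derivative is
  d(omega) = sum_{i < j} (∂f_j/∂x_i - ∂f_i/∂x_j) dx_i ∧ dx_j.
  coefficient of dx ∧ dy: ∂f_2/∂x - ∂f_1/∂y = ∂(x^2 + y + 1)/∂x - ∂(3*y*(-x - y))/∂y = 5*x + 6*y
Assembling: d(omega) = (5*x + 6*y) dx ∧ dy.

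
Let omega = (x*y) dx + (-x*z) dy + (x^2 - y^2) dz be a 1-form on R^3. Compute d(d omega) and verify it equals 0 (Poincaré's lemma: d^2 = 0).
d(d omega) = 0

Step 1: d omega = sum_{i<j} (∂f_j/∂x_i - ∂f_i/∂x_j) dx_i ∧ dx_j:
  coeff of dx ∧ dy: -x - z
  coeff of dx ∧ dz: 2*x
  coeff of dy ∧ dz: x - 2*y
Step 2: Apply d again to each 2-form coefficient. The only possible 3-form in R^3 is dx ∧ dy ∧ dz, with coefficient
  ∂(coeff of dy∧dz)/∂x - ∂(coeff of dx∧dz)/∂y + ∂(coeff of dx∧dy)/∂z
  = ∂/∂x (x - 2*y) - ∂/∂y (2*x) + ∂/∂z (-x - z).
Each of these terms simplifies to sums of mixed partials that cancel in pairs. The result is 0 (by equality of mixed partials for smooth functions — Schwarz / Clairaut).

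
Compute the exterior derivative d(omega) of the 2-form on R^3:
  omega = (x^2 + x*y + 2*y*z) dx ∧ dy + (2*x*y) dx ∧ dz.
d(omega) = (-2*x + 2*y) dx ∧ dy ∧ dz

For a 2-form omega = sum_{i<j} g_{ij} dx_i ∧ dx_j, the exterior derivative is
  d(omega) = sum_{i<j} d(g_{ij}) ∧ dx_i ∧ dx_j = sum_{i<j, k} (∂g_{ij}/∂x_k) dx_k ∧ dx_i ∧ dx_j.
Expand each term, using dx_k ∧ dx_i ∧ dx_j = sgn(permutation) dx_{(a)} ∧ dx_{(b)} ∧ dx_{(c)} with (a < b < c) sorted:
  d(x^2 + x*y + 2*y*z) includes (∂/∂z)(x^2 + x*y + 2*y*z) dz = (2*y) dz, which multiplied by dx ∧ dy gives (2*y) dx ∧ dy ∧ dz
  d(2*x*y) includes (∂/∂y)(2*x*y) dy = (2*x) dy, which multiplied by dx ∧ dz gives (-2*x) dx ∧ dy ∧ dz
Collecting like 3-forms: d(omega) = (-2*x + 2*y) dx ∧ dy ∧ dz.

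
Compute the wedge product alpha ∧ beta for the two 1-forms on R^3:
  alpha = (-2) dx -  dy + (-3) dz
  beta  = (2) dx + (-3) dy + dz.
alpha ∧ beta = (8) dx ∧ dy + (4) dx ∧ dz + (-10) dy ∧ dz

Distribute the wedge, using dx_i ∧ dx_j = -dx_j ∧ dx_i and dx_i ∧ dx_i = 0. For each pair (i, j) with i < j, the coefficient of dx_i ∧ dx_j in alpha ∧ beta is (alpha_i * beta_j - alpha_j * beta_i). Collecting: alpha ∧ beta = (8) dx ∧ dy + (4) dx ∧ dz + (-10) dy ∧ dz.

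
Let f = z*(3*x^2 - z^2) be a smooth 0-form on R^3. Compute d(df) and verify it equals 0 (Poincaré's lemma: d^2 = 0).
d(df) = 0

Step 1: df = sum_i (∂f/∂x_i) dx_i = (6*x*z) dx + (0) dy + (3*x^2 - 3*z^2) dz.
Step 2: Apply d again. Using the 1-form formula, the coefficient of dx ∧ dy in d(df) is ∂^2 f/∂x ∂y - ∂^2 f/∂y ∂x = (0) - (0) = 0 (equality of mixed partials for smooth f).
Similarly for dx ∧ dz and dy ∧ dz — all coefficients vanish. So d(df) = 0.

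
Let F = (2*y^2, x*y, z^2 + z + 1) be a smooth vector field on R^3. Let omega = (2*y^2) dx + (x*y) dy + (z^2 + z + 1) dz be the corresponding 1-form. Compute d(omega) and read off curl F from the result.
d(omega) = (0) dy ∧ dz + (0) dz ∧ dx + (-3*y) dx ∧ dy; curl F = (0, 0, -3*y)

d omega = sum_{i<j} (∂f_j/∂x_i - ∂f_i/∂x_j) dx_i ∧ dx_j. Under the identification (dy ∧ dz, dz ∧ dx, dx ∧ dy) ↔ (e_x, e_y, e_z), the coefficients are exactly the components of curl F. Compute:
  ∂R/∂y - ∂Q/∂z = (0) - (0) = 0
  ∂P/∂z - ∂R/∂x = (0) - (0) = 0
  ∂Q/∂x - ∂P/∂y = (y) - (4*y) = -3*y.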